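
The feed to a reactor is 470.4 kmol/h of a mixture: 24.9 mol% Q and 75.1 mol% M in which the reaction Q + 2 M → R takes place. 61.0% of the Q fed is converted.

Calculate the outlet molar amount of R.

71.4 kmol/h

Q reacted = 0.61 × 117.1 = 71.45 kmol/h; ν_Q = −1, so ξ = 71.45/1 = 71.45 kmol/h.
Outlet amounts (n = n₀ + ν ξ):
  Q: 117.1 − 1(71.45) = 45.68
  M: 353.3 − 2(71.45) = 210.4
  R: 0 + 1(71.45) = 71.45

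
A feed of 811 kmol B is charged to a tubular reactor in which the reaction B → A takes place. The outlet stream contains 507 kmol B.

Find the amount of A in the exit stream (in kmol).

For B: n = n₀ − 1ξ → 507 = 811 − 1ξ, giving ξ = 304 kmol.
Outlet amounts (n = n₀ + ν ξ):
  B: 811 − 1(304) = 507
  A: 0 + 1(304) = 304

304 kmol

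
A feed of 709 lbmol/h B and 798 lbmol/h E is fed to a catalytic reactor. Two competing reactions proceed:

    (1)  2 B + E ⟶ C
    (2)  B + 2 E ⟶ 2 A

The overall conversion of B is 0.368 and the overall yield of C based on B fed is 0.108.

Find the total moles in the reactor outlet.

1250 lbmol/h

Yield of C: 1ξ₁ / 709 = 0.108 → ξ₁ = 76.57 lbmol/h.
Conversion of B: 2ξ₁ + 1ξ₂ = 0.368 × 709 = 260.9 → ξ₂ = 107.8 lbmol/h.
Outlet amounts (n = n₀ + Σ ν·ξ):
  B: 709 − 2(76.57) − 1(107.8) = 448.1
  E: 798 − 1(76.57) − 2(107.8) = 505.9
  C: 0 + 1(76.57) = 76.57
  A: 0 + 2(107.8) = 215.5
Total out = 448.1 + 505.9 + 76.57 + 215.5 = 1246 lbmol/h.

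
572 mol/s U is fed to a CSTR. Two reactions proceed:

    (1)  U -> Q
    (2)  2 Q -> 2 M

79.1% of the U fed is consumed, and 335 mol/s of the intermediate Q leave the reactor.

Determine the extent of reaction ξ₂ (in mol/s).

Conversion of U: U consumed = 1ξ₁ = 0.791 × 572 → ξ₁ = 452.5 mol/s.
Q balance: n_Q = 0 + 1ξ₁ − 2ξ₂ = 335 → ξ₂ = (1·452.5 − 335)/2 = 58.73 mol/s.
Outlet amounts (n = n₀ + Σ ν·ξ):
  U: 572 − 1(452.5) = 119.5
  Q: 0 + 1(452.5) − 2(58.73) = 335
  M: 0 + 2(58.73) = 117.5

ξ₂ = 58.7 mol/s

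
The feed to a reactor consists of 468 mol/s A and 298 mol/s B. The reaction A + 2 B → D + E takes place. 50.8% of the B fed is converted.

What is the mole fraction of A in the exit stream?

B reacted = 0.508 × 298 = 151.4 mol/s; ν_B = −2, so ξ = 151.4/2 = 75.69 mol/s.
Outlet amounts (n = n₀ + ν ξ):
  A: 468 − 1(75.69) = 392.3
  B: 298 − 2(75.69) = 146.6
  D: 0 + 1(75.69) = 75.69
  E: 0 + 1(75.69) = 75.69
Total out = 690.3 mol/s; y_A = 392.3 / 690.3 = 0.5683.

0.568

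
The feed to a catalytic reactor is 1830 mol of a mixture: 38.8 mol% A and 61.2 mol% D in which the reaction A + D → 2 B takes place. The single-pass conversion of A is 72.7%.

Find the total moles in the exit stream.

A reacted = 0.727 × 710 = 516.2 mol; ν_A = −1, so ξ = 516.2/1 = 516.2 mol.
Outlet amounts (n = n₀ + ν ξ):
  A: 710 − 1(516.2) = 193.8
  D: 1120 − 1(516.2) = 603.8
  B: 0 + 2(516.2) = 1032
Total out = 193.8 + 603.8 + 1032 = 1830 mol.

1830 mol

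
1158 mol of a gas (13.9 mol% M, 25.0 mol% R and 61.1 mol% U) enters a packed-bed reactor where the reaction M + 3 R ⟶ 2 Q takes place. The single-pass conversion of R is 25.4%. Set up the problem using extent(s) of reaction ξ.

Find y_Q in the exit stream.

R reacted = 0.254 × 289.5 = 73.53 mol; ν_R = −3, so ξ = 73.53/3 = 24.51 mol.
Outlet amounts (n = n₀ + ν ξ):
  M: 161 − 1(24.51) = 136.5
  R: 289.5 − 3(24.51) = 216
  Q: 0 + 2(24.51) = 49.02
  U: 707.5 (inert)
Total out = 1109 mol; y_Q = 49.02 / 1109 = 0.0442.

0.0442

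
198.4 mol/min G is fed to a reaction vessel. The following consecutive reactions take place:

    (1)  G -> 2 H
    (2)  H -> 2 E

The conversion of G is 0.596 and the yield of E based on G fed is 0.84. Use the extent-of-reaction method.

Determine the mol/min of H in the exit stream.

Conversion of G: G consumed = 1ξ₁ = 0.596 × 198.4 → ξ₁ = 118.2 mol/min.
Yield of E: 2ξ₂ / 198.4 = 0.84 → ξ₂ = 83.33 mol/min.
Outlet amounts (n = n₀ + Σ ν·ξ):
  G: 198.4 − 1(118.2) = 80.15
  H: 0 + 2(118.2) − 1(83.33) = 153.2
  E: 0 + 2(83.33) = 166.7

153 mol/min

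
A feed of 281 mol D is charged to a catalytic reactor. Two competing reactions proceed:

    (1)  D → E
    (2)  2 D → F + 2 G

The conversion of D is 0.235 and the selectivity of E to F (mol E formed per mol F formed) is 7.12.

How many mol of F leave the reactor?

7.24 mol

Conversion of D: D consumed = 0.235 × 281 = 66.03 mol = 1ξ₁ + 2ξ₂.
Selectivity: 1ξ₁ / (1ξ₂) = 7.12 → ξ₁ = 7.12 ξ₂.
Substitute: (1·7.12 + 2) ξ₂ = 66.03 → ξ₂ = 7.241 mol, ξ₁ = 51.55 mol.
Outlet amounts (n = n₀ + Σ ν·ξ):
  D: 281 − 1(51.55) − 2(7.241) = 215
  E: 0 + 1(51.55) = 51.55
  F: 0 + 1(7.241) = 7.241
  G: 0 + 2(7.241) = 14.48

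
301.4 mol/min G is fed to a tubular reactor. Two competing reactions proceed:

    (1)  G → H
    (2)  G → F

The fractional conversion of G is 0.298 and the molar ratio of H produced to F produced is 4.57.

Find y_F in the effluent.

0.0535

Conversion of G: G consumed = 0.298 × 301.4 = 89.82 mol/min = 1ξ₁ + 1ξ₂.
Selectivity: 1ξ₁ / (1ξ₂) = 4.57 → ξ₁ = 4.57 ξ₂.
Substitute: (1·4.57 + 1) ξ₂ = 89.82 → ξ₂ = 16.13 mol/min, ξ₁ = 73.69 mol/min.
Outlet amounts (n = n₀ + Σ ν·ξ):
  G: 301.4 − 1(73.69) − 1(16.13) = 211.6
  H: 0 + 1(73.69) = 73.69
  F: 0 + 1(16.13) = 16.13
Total out = 301.4 mol/min; y_F = 16.13 / 301.4 = 0.0535.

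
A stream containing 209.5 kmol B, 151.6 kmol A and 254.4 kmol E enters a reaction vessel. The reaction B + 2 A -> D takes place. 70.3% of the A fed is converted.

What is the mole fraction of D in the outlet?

0.105

A reacted = 0.703 × 151.6 = 106.6 kmol; ν_A = −2, so ξ = 106.6/2 = 53.29 kmol.
Outlet amounts (n = n₀ + ν ξ):
  B: 209.5 − 1(53.29) = 156.2
  A: 151.6 − 2(53.29) = 45.03
  D: 0 + 1(53.29) = 53.29
  E: 254.4 (inert)
Total out = 508.9 kmol; y_D = 53.29 / 508.9 = 0.1047.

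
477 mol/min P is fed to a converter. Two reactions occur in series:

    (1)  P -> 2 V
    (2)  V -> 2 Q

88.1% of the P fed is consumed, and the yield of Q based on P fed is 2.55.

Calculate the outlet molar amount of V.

Conversion of P: P consumed = 1ξ₁ = 0.881 × 477 → ξ₁ = 420.2 mol/min.
Yield of Q: 2ξ₂ / 477 = 2.55 → ξ₂ = 608.2 mol/min.
Outlet amounts (n = n₀ + Σ ν·ξ):
  P: 477 − 1(420.2) = 56.76
  V: 0 + 2(420.2) − 1(608.2) = 232.3
  Q: 0 + 2(608.2) = 1216

232 mol/min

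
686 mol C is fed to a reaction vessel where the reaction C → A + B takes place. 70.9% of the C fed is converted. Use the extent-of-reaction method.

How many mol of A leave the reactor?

486 mol

C reacted = 0.709 × 686 = 486.4 mol; ν_C = −1, so ξ = 486.4/1 = 486.4 mol.
Outlet amounts (n = n₀ + ν ξ):
  C: 686 − 1(486.4) = 199.6
  A: 0 + 1(486.4) = 486.4
  B: 0 + 1(486.4) = 486.4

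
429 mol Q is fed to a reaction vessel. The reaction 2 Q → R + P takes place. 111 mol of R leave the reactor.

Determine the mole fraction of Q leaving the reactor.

0.483

For R: n = n₀ + 1ξ → 111 = 0 + 1ξ, giving ξ = 111 mol.
Outlet amounts (n = n₀ + ν ξ):
  Q: 429 − 2(111) = 207
  R: 0 + 1(111) = 111
  P: 0 + 1(111) = 111
Total out = 429 mol; y_Q = 207 / 429 = 0.4825.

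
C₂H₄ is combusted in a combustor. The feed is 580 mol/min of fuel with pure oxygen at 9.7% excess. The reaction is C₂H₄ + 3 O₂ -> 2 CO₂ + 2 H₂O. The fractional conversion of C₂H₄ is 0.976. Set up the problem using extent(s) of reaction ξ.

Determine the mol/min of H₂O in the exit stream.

Stoichiometric O₂ = 3 × 580 = 1740 mol/min; O₂ fed = 1740 × 1.097 = 1909 mol/min.
Fuel reacted = 0.976 × 580 → ξ = 566.1 mol/min.
Outlet (n = n₀ + ν ξ):
  C₂H₄: 580 − 1(566.1) = 13.92
  O₂: 1909 − 3(566.1) = 210.5
  CO₂: 0 + 2(566.1) = 1132
  H₂O: 0 + 2(566.1) = 1132

1130 mol/min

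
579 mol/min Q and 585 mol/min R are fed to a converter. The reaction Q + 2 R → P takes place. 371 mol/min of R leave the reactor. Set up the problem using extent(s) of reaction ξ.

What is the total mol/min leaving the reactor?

For R: n = n₀ − 2ξ → 371 = 585 − 2ξ, giving ξ = 107 mol/min.
Outlet amounts (n = n₀ + ν ξ):
  Q: 579 − 1(107) = 472
  R: 585 − 2(107) = 371
  P: 0 + 1(107) = 107
Total out = 472 + 371 + 107 = 950 mol/min.

950 mol/min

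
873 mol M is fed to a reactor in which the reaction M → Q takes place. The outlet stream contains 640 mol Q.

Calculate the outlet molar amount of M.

For Q: n = n₀ + 1ξ → 640 = 0 + 1ξ, giving ξ = 640 mol.
Outlet amounts (n = n₀ + ν ξ):
  M: 873 − 1(640) = 233
  Q: 0 + 1(640) = 640

233 mol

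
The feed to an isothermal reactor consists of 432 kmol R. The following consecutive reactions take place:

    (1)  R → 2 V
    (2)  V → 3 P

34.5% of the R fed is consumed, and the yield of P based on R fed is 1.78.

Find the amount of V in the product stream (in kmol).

Conversion of R: R consumed = 1ξ₁ = 0.345 × 432 → ξ₁ = 149 kmol.
Yield of P: 3ξ₂ / 432 = 1.78 → ξ₂ = 256.3 kmol.
Outlet amounts (n = n₀ + Σ ν·ξ):
  R: 432 − 1(149) = 283
  V: 0 + 2(149) − 1(256.3) = 41.76
  P: 0 + 3(256.3) = 769

41.8 kmol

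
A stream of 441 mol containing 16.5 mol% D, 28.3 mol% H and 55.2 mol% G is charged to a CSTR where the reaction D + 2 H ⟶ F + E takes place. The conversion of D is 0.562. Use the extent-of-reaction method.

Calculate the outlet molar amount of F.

40.9 mol

D reacted = 0.562 × 72.77 = 40.89 mol; ν_D = −1, so ξ = 40.89/1 = 40.89 mol.
Outlet amounts (n = n₀ + ν ξ):
  D: 72.77 − 1(40.89) = 31.87
  H: 124.8 − 2(40.89) = 43.02
  F: 0 + 1(40.89) = 40.89
  E: 0 + 1(40.89) = 40.89
  G: 243.4 (inert)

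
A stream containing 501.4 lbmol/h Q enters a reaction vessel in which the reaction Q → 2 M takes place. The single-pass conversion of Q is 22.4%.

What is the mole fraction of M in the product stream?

Q reacted = 0.224 × 501.4 = 112.3 lbmol/h; ν_Q = −1, so ξ = 112.3/1 = 112.3 lbmol/h.
Outlet amounts (n = n₀ + ν ξ):
  Q: 501.4 − 1(112.3) = 389.1
  M: 0 + 2(112.3) = 224.6
Total out = 613.7 lbmol/h; y_M = 224.6 / 613.7 = 0.366.

0.366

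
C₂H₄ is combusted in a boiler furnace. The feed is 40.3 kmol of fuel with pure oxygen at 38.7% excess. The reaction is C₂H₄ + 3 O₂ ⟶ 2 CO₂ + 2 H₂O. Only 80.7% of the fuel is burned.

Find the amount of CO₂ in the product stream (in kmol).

65 kmol

Stoichiometric O₂ = 3 × 40.3 = 120.9 kmol; O₂ fed = 120.9 × 1.387 = 167.7 kmol.
Fuel reacted = 0.807 × 40.3 → ξ = 32.52 kmol.
Outlet (n = n₀ + ν ξ):
  C₂H₄: 40.3 − 1(32.52) = 7.778
  O₂: 167.7 − 3(32.52) = 70.12
  CO₂: 0 + 2(32.52) = 65.04
  H₂O: 0 + 2(32.52) = 65.04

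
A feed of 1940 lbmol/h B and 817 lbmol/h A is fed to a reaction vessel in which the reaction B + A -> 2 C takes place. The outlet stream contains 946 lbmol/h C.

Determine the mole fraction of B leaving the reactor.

For C: n = n₀ + 2ξ → 946 = 0 + 2ξ, giving ξ = 473 lbmol/h.
Outlet amounts (n = n₀ + ν ξ):
  B: 1940 − 1(473) = 1467
  A: 817 − 1(473) = 344
  C: 0 + 2(473) = 946
Total out = 2757 lbmol/h; y_B = 1467 / 2757 = 0.5321.

0.532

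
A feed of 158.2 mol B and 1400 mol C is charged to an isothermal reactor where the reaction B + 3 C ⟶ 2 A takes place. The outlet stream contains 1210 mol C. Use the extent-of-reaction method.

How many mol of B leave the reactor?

For C: n = n₀ − 3ξ → 1210 = 1400 − 3ξ, giving ξ = 63.33 mol.
Outlet amounts (n = n₀ + ν ξ):
  B: 158.2 − 1(63.33) = 94.87
  C: 1400 − 3(63.33) = 1210
  A: 0 + 2(63.33) = 126.7

94.9 mol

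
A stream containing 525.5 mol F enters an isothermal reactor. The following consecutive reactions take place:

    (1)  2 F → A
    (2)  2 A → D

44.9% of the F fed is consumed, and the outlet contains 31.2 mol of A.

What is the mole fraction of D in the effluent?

Conversion of F: F consumed = 2ξ₁ = 0.449 × 525.5 → ξ₁ = 118 mol.
A balance: n_A = 0 + 1ξ₁ − 2ξ₂ = 31.2 → ξ₂ = (1·118 − 31.2)/2 = 43.39 mol.
Outlet amounts (n = n₀ + Σ ν·ξ):
  F: 525.5 − 2(118) = 289.6
  A: 0 + 1(118) − 2(43.39) = 31.2
  D: 0 + 1(43.39) = 43.39
Total out = 364.1 mol; y_D = 43.39 / 364.1 = 0.1192.

0.119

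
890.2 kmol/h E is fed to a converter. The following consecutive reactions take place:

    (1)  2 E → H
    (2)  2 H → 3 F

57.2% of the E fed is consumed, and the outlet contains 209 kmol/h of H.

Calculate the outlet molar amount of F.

Conversion of E: E consumed = 2ξ₁ = 0.572 × 890.2 → ξ₁ = 254.6 kmol/h.
H balance: n_H = 0 + 1ξ₁ − 2ξ₂ = 209 → ξ₂ = (1·254.6 − 209)/2 = 22.8 kmol/h.
Outlet amounts (n = n₀ + Σ ν·ξ):
  E: 890.2 − 2(254.6) = 381
  H: 0 + 1(254.6) − 2(22.8) = 209
  F: 0 + 3(22.8) = 68.4

68.4 kmol/h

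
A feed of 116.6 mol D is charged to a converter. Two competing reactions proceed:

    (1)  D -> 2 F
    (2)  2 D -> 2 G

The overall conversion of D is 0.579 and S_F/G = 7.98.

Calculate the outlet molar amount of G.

13.5 mol

Conversion of D: D consumed = 0.579 × 116.6 = 67.51 mol = 1ξ₁ + 2ξ₂.
Selectivity: 2ξ₁ / (2ξ₂) = 7.98 → ξ₁ = 7.98 ξ₂.
Substitute: (1·7.98 + 2) ξ₂ = 67.51 → ξ₂ = 6.765 mol, ξ₁ = 53.98 mol.
Outlet amounts (n = n₀ + Σ ν·ξ):
  D: 116.6 − 1(53.98) − 2(6.765) = 49.09
  F: 0 + 2(53.98) = 108
  G: 0 + 2(6.765) = 13.53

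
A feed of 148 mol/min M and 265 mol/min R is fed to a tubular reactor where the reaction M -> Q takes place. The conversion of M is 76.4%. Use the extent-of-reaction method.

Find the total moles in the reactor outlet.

413 mol/min

M reacted = 0.764 × 148 = 113.1 mol/min; ν_M = −1, so ξ = 113.1/1 = 113.1 mol/min.
Outlet amounts (n = n₀ + ν ξ):
  M: 148 − 1(113.1) = 34.93
  Q: 0 + 1(113.1) = 113.1
  R: 265 (inert)
Total out = 34.93 + 113.1 + 265 = 413 mol/min.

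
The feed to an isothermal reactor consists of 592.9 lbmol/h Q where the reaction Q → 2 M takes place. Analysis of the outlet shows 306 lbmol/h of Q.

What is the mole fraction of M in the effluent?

0.652

For Q: n = n₀ − 1ξ → 306 = 592.9 − 1ξ, giving ξ = 286.9 lbmol/h.
Outlet amounts (n = n₀ + ν ξ):
  Q: 592.9 − 1(286.9) = 306
  M: 0 + 2(286.9) = 573.8
Total out = 879.8 lbmol/h; y_M = 573.8 / 879.8 = 0.6522.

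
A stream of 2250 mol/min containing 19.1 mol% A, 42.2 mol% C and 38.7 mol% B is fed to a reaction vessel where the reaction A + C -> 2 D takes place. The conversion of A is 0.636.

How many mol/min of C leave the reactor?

A reacted = 0.636 × 429.8 = 273.3 mol/min; ν_A = −1, so ξ = 273.3/1 = 273.3 mol/min.
Outlet amounts (n = n₀ + ν ξ):
  A: 429.8 − 1(273.3) = 156.4
  C: 949.5 − 1(273.3) = 676.2
  D: 0 + 2(273.3) = 546.6
  B: 870.8 (inert)

676 mol/min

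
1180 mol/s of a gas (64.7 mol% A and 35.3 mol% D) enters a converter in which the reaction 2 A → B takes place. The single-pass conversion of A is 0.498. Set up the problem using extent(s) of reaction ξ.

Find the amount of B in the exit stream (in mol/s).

190 mol/s

A reacted = 0.498 × 763.5 = 380.2 mol/s; ν_A = −2, so ξ = 380.2/2 = 190.1 mol/s.
Outlet amounts (n = n₀ + ν ξ):
  A: 763.5 − 2(190.1) = 383.3
  B: 0 + 1(190.1) = 190.1
  D: 416.5 (inert)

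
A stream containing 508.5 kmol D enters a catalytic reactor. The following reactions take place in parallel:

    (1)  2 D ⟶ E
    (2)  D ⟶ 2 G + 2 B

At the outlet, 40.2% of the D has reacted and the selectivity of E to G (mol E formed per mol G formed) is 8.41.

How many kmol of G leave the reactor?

11.8 kmol

Conversion of D: D consumed = 0.402 × 508.5 = 204.4 kmol = 2ξ₁ + 1ξ₂.
Selectivity: 1ξ₁ / (2ξ₂) = 8.41 → ξ₁ = 16.82 ξ₂.
Substitute: (2·16.82 + 1) ξ₂ = 204.4 → ξ₂ = 5.901 kmol, ξ₁ = 99.26 kmol.
Outlet amounts (n = n₀ + Σ ν·ξ):
  D: 508.5 − 2(99.26) − 1(5.901) = 304.1
  E: 0 + 1(99.26) = 99.26
  G: 0 + 2(5.901) = 11.8
  B: 0 + 2(5.901) = 11.8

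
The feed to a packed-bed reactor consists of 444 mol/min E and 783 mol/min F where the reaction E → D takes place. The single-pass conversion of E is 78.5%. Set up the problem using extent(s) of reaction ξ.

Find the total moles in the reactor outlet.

1230 mol/min

E reacted = 0.785 × 444 = 348.5 mol/min; ν_E = −1, so ξ = 348.5/1 = 348.5 mol/min.
Outlet amounts (n = n₀ + ν ξ):
  E: 444 − 1(348.5) = 95.46
  D: 0 + 1(348.5) = 348.5
  F: 783 (inert)
Total out = 95.46 + 348.5 + 783 = 1227 mol/min.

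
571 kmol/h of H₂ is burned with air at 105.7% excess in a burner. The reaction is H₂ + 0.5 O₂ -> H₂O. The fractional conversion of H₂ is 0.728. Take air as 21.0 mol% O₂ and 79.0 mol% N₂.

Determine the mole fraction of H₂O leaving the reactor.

Stoichiometric O₂ = 0.5 × 571 = 285.5 kmol/h; O₂ fed = 285.5 × 2.057 = 587.3 kmol/h.
N₂ fed = 587.3 × 79/21 = 2209 kmol/h.
Fuel reacted = 0.728 × 571 → ξ = 415.7 kmol/h.
Outlet (n = n₀ + ν ξ):
  H₂: 571 − 1(415.7) = 155.3
  O₂: 587.3 − 0.5(415.7) = 379.4
  N₂: 2209 (inert)
  H₂O: 0 + 1(415.7) = 415.7
Total out = 3160 kmol/h; y_H₂O = 415.7 / 3160 = 0.1316.

0.132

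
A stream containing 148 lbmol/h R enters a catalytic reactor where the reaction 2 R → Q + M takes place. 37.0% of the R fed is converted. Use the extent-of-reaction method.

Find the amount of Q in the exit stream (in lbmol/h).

27.4 lbmol/h

R reacted = 0.37 × 148 = 54.76 lbmol/h; ν_R = −2, so ξ = 54.76/2 = 27.38 lbmol/h.
Outlet amounts (n = n₀ + ν ξ):
  R: 148 − 2(27.38) = 93.24
  Q: 0 + 1(27.38) = 27.38
  M: 0 + 1(27.38) = 27.38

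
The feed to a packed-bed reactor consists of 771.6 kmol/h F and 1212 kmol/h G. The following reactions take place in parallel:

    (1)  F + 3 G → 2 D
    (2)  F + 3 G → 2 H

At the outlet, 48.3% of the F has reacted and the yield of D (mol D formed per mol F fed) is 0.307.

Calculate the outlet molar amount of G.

94 kmol/h

Yield of D: 2ξ₁ / 771.6 = 0.307 → ξ₁ = 118.4 kmol/h.
Conversion of F: 1ξ₁ + 1ξ₂ = 0.483 × 771.6 = 372.7 → ξ₂ = 254.2 kmol/h.
Outlet amounts (n = n₀ + Σ ν·ξ):
  F: 771.6 − 1(118.4) − 1(254.2) = 398.9
  G: 1212 − 3(118.4) − 3(254.2) = 93.95
  D: 0 + 2(118.4) = 236.9
  H: 0 + 2(254.2) = 508.5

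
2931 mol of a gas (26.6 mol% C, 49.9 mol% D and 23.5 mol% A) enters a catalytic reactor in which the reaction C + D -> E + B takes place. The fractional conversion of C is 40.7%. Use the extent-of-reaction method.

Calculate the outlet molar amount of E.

317 mol

C reacted = 0.407 × 779.6 = 317.3 mol; ν_C = −1, so ξ = 317.3/1 = 317.3 mol.
Outlet amounts (n = n₀ + ν ξ):
  C: 779.6 − 1(317.3) = 462.3
  D: 1463 − 1(317.3) = 1145
  E: 0 + 1(317.3) = 317.3
  B: 0 + 1(317.3) = 317.3
  A: 688.8 (inert)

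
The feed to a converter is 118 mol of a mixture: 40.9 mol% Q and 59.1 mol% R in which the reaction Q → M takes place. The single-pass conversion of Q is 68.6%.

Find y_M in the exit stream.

Q reacted = 0.686 × 48.26 = 33.11 mol; ν_Q = −1, so ξ = 33.11/1 = 33.11 mol.
Outlet amounts (n = n₀ + ν ξ):
  Q: 48.26 − 1(33.11) = 15.15
  M: 0 + 1(33.11) = 33.11
  R: 69.74 (inert)
Total out = 118 mol; y_M = 33.11 / 118 = 0.2806.

0.281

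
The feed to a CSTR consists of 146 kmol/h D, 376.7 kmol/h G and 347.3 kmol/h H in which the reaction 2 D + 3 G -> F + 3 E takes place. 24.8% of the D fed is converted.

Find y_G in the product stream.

0.378

D reacted = 0.248 × 146 = 36.21 kmol/h; ν_D = −2, so ξ = 36.21/2 = 18.1 kmol/h.
Outlet amounts (n = n₀ + ν ξ):
  D: 146 − 2(18.1) = 109.8
  G: 376.7 − 3(18.1) = 322.4
  F: 0 + 1(18.1) = 18.1
  E: 0 + 3(18.1) = 54.31
  H: 347.3 (inert)
Total out = 851.9 kmol/h; y_G = 322.4 / 851.9 = 0.3784.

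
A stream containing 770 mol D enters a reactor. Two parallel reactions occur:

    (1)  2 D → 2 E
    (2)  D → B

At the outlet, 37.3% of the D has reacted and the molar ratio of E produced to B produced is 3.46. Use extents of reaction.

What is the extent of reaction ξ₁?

ξ₁ = 111 mol

Conversion of D: D consumed = 0.373 × 770 = 287.2 mol = 2ξ₁ + 1ξ₂.
Selectivity: 2ξ₁ / (1ξ₂) = 3.46 → ξ₁ = 1.73 ξ₂.
Substitute: (2·1.73 + 1) ξ₂ = 287.2 → ξ₂ = 64.4 mol, ξ₁ = 111.4 mol.
Outlet amounts (n = n₀ + Σ ν·ξ):
  D: 770 − 2(111.4) − 1(64.4) = 482.8
  E: 0 + 2(111.4) = 222.8
  B: 0 + 1(64.4) = 64.4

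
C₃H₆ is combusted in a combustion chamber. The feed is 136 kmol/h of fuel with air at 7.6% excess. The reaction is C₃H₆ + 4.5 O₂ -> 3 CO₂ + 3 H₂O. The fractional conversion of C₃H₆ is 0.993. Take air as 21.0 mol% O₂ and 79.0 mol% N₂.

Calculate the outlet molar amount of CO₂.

405 kmol/h

Stoichiometric O₂ = 4.5 × 136 = 612 kmol/h; O₂ fed = 612 × 1.076 = 658.5 kmol/h.
N₂ fed = 658.5 × 79/21 = 2477 kmol/h.
Fuel reacted = 0.993 × 136 → ξ = 135 kmol/h.
Outlet (n = n₀ + ν ξ):
  C₃H₆: 136 − 1(135) = 0.952
  O₂: 658.5 − 4.5(135) = 50.8
  N₂: 2477 (inert)
  CO₂: 0 + 3(135) = 405.1
  H₂O: 0 + 3(135) = 405.1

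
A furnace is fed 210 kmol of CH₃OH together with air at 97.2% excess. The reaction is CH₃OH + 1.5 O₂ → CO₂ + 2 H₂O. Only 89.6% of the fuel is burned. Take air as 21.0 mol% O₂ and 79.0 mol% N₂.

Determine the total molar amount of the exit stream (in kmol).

3260 kmol

Stoichiometric O₂ = 1.5 × 210 = 315 kmol; O₂ fed = 315 × 1.972 = 621.2 kmol.
N₂ fed = 621.2 × 79/21 = 2337 kmol.
Fuel reacted = 0.896 × 210 → ξ = 188.2 kmol.
Outlet (n = n₀ + ν ξ):
  CH₃OH: 210 − 1(188.2) = 21.84
  O₂: 621.2 − 1.5(188.2) = 338.9
  N₂: 2337 (inert)
  CO₂: 0 + 1(188.2) = 188.2
  H₂O: 0 + 2(188.2) = 376.3
Total out = 21.84 + 338.9 + 2337 + 188.2 + 376.3 = 3262 kmol.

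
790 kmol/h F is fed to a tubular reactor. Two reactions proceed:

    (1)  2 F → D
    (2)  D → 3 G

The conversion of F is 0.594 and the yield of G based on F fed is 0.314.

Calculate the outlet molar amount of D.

152 kmol/h

Conversion of F: F consumed = 2ξ₁ = 0.594 × 790 → ξ₁ = 234.6 kmol/h.
Yield of G: 3ξ₂ / 790 = 0.314 → ξ₂ = 82.69 kmol/h.
Outlet amounts (n = n₀ + Σ ν·ξ):
  F: 790 − 2(234.6) = 320.7
  D: 0 + 1(234.6) − 1(82.69) = 151.9
  G: 0 + 3(82.69) = 248.1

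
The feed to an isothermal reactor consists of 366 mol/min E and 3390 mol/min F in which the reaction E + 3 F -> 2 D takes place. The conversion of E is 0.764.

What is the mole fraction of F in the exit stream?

E reacted = 0.764 × 366 = 279.6 mol/min; ν_E = −1, so ξ = 279.6/1 = 279.6 mol/min.
Outlet amounts (n = n₀ + ν ξ):
  E: 366 − 1(279.6) = 86.38
  F: 3390 − 3(279.6) = 2551
  D: 0 + 2(279.6) = 559.2
Total out = 3197 mol/min; y_F = 2551 / 3197 = 0.798.

0.798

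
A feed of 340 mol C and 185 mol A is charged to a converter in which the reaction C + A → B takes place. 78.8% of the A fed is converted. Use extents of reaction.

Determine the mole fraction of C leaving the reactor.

0.512

A reacted = 0.788 × 185 = 145.8 mol; ν_A = −1, so ξ = 145.8/1 = 145.8 mol.
Outlet amounts (n = n₀ + ν ξ):
  C: 340 − 1(145.8) = 194.2
  A: 185 − 1(145.8) = 39.22
  B: 0 + 1(145.8) = 145.8
Total out = 379.2 mol; y_C = 194.2 / 379.2 = 0.5122.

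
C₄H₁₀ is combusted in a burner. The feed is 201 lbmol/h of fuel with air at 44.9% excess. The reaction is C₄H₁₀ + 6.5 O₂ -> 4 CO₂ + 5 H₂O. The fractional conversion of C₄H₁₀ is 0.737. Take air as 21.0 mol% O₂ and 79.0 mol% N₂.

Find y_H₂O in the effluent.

Stoichiometric O₂ = 6.5 × 201 = 1306 lbmol/h; O₂ fed = 1306 × 1.449 = 1893 lbmol/h.
N₂ fed = 1893 × 79/21 = 7122 lbmol/h.
Fuel reacted = 0.737 × 201 → ξ = 148.1 lbmol/h.
Outlet (n = n₀ + ν ξ):
  C₄H₁₀: 201 − 1(148.1) = 52.86
  O₂: 1893 − 6.5(148.1) = 930.2
  N₂: 7122 (inert)
  CO₂: 0 + 4(148.1) = 592.5
  H₂O: 0 + 5(148.1) = 740.7
Total out = 9438 lbmol/h; y_H₂O = 740.7 / 9438 = 0.07848.

0.0785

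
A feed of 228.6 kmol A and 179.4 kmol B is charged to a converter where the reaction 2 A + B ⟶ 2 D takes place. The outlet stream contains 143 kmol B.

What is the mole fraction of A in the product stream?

0.419

For B: n = n₀ − 1ξ → 143 = 179.4 − 1ξ, giving ξ = 36.4 kmol.
Outlet amounts (n = n₀ + ν ξ):
  A: 228.6 − 2(36.4) = 155.8
  B: 179.4 − 1(36.4) = 143
  D: 0 + 2(36.4) = 72.8
Total out = 371.6 kmol; y_A = 155.8 / 371.6 = 0.4193.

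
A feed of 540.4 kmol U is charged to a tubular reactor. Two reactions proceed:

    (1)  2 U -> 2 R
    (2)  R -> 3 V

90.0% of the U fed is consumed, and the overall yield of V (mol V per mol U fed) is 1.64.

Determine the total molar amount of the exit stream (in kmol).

Conversion of U: U consumed = 2ξ₁ = 0.9 × 540.4 → ξ₁ = 243.2 kmol.
Yield of V: 3ξ₂ / 540.4 = 1.64 → ξ₂ = 295.4 kmol.
Outlet amounts (n = n₀ + Σ ν·ξ):
  U: 540.4 − 2(243.2) = 54.04
  R: 0 + 2(243.2) − 1(295.4) = 190.9
  V: 0 + 3(295.4) = 886.3
Total out = 54.04 + 190.9 + 886.3 = 1131 kmol.

1130 kmol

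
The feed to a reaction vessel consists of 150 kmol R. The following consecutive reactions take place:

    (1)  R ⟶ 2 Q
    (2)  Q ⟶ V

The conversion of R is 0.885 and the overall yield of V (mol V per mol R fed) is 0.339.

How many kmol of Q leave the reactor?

215 kmol

Conversion of R: R consumed = 1ξ₁ = 0.885 × 150 → ξ₁ = 132.8 kmol.
Yield of V: 1ξ₂ / 150 = 0.339 → ξ₂ = 50.85 kmol.
Outlet amounts (n = n₀ + Σ ν·ξ):
  R: 150 − 1(132.8) = 17.25
  Q: 0 + 2(132.8) − 1(50.85) = 214.7
  V: 0 + 1(50.85) = 50.85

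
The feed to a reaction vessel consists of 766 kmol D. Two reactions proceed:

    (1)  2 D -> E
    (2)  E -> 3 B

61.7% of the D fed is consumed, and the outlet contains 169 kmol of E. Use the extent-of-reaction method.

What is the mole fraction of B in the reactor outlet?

Conversion of D: D consumed = 2ξ₁ = 0.617 × 766 → ξ₁ = 236.3 kmol.
E balance: n_E = 0 + 1ξ₁ − 1ξ₂ = 169 → ξ₂ = (1·236.3 − 169)/1 = 67.31 kmol.
Outlet amounts (n = n₀ + Σ ν·ξ):
  D: 766 − 2(236.3) = 293.4
  E: 0 + 1(236.3) − 1(67.31) = 169
  B: 0 + 3(67.31) = 201.9
Total out = 664.3 kmol; y_B = 201.9 / 664.3 = 0.304.

0.304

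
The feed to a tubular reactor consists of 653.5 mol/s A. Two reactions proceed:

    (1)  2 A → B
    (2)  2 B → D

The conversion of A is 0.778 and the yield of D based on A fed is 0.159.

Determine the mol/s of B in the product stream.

Conversion of A: A consumed = 2ξ₁ = 0.778 × 653.5 → ξ₁ = 254.2 mol/s.
Yield of D: 1ξ₂ / 653.5 = 0.159 → ξ₂ = 103.9 mol/s.
Outlet amounts (n = n₀ + Σ ν·ξ):
  A: 653.5 − 2(254.2) = 145.1
  B: 0 + 1(254.2) − 2(103.9) = 46.4
  D: 0 + 1(103.9) = 103.9

46.4 mol/s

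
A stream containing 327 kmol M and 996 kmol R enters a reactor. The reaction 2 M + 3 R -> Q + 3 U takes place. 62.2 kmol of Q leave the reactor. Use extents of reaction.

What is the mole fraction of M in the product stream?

For Q: n = n₀ + 1ξ → 62.2 = 0 + 1ξ, giving ξ = 62.2 kmol.
Outlet amounts (n = n₀ + ν ξ):
  M: 327 − 2(62.2) = 202.6
  R: 996 − 3(62.2) = 809.4
  Q: 0 + 1(62.2) = 62.2
  U: 0 + 3(62.2) = 186.6
Total out = 1261 kmol; y_M = 202.6 / 1261 = 0.1607.

0.161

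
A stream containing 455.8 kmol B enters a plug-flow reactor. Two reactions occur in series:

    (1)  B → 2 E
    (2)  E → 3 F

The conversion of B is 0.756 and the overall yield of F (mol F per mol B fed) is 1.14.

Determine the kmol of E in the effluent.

Conversion of B: B consumed = 1ξ₁ = 0.756 × 455.8 → ξ₁ = 344.6 kmol.
Yield of F: 3ξ₂ / 455.8 = 1.14 → ξ₂ = 173.2 kmol.
Outlet amounts (n = n₀ + Σ ν·ξ):
  B: 455.8 − 1(344.6) = 111.2
  E: 0 + 2(344.6) − 1(173.2) = 516
  F: 0 + 3(173.2) = 519.6

516 kmol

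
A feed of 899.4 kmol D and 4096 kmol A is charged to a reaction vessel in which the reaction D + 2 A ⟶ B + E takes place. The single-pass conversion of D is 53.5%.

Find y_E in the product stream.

D reacted = 0.535 × 899.4 = 481.2 kmol; ν_D = −1, so ξ = 481.2/1 = 481.2 kmol.
Outlet amounts (n = n₀ + ν ξ):
  D: 899.4 − 1(481.2) = 418.2
  A: 4096 − 2(481.2) = 3134
  B: 0 + 1(481.2) = 481.2
  E: 0 + 1(481.2) = 481.2
Total out = 4514 kmol; y_E = 481.2 / 4514 = 0.1066.

0.107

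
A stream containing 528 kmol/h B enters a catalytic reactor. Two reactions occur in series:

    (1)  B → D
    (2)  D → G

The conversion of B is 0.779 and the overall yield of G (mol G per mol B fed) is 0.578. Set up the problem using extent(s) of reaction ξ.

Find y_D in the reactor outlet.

Conversion of B: B consumed = 1ξ₁ = 0.779 × 528 → ξ₁ = 411.3 kmol/h.
Yield of G: 1ξ₂ / 528 = 0.578 → ξ₂ = 305.2 kmol/h.
Outlet amounts (n = n₀ + Σ ν·ξ):
  B: 528 − 1(411.3) = 116.7
  D: 0 + 1(411.3) − 1(305.2) = 106.1
  G: 0 + 1(305.2) = 305.2
Total out = 528 kmol/h; y_D = 106.1 / 528 = 0.201.

0.201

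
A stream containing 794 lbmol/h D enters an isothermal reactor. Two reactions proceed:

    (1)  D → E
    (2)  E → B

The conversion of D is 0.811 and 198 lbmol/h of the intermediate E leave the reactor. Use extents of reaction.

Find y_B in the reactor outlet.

0.562

Conversion of D: D consumed = 1ξ₁ = 0.811 × 794 → ξ₁ = 643.9 lbmol/h.
E balance: n_E = 0 + 1ξ₁ − 1ξ₂ = 198 → ξ₂ = (1·643.9 − 198)/1 = 445.9 lbmol/h.
Outlet amounts (n = n₀ + Σ ν·ξ):
  D: 794 − 1(643.9) = 150.1
  E: 0 + 1(643.9) − 1(445.9) = 198
  B: 0 + 1(445.9) = 445.9
Total out = 794 lbmol/h; y_B = 445.9 / 794 = 0.5616.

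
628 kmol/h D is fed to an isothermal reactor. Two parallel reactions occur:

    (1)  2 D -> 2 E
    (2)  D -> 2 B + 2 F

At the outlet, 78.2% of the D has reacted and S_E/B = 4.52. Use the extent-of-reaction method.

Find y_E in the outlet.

Conversion of D: D consumed = 0.782 × 628 = 491.1 kmol/h = 2ξ₁ + 1ξ₂.
Selectivity: 2ξ₁ / (2ξ₂) = 4.52 → ξ₁ = 4.52 ξ₂.
Substitute: (2·4.52 + 1) ξ₂ = 491.1 → ξ₂ = 48.91 kmol/h, ξ₁ = 221.1 kmol/h.
Outlet amounts (n = n₀ + Σ ν·ξ):
  D: 628 − 2(221.1) − 1(48.91) = 136.9
  E: 0 + 2(221.1) = 442.2
  B: 0 + 2(48.91) = 97.83
  F: 0 + 2(48.91) = 97.83
Total out = 774.7 kmol/h; y_E = 442.2 / 774.7 = 0.5707.

0.571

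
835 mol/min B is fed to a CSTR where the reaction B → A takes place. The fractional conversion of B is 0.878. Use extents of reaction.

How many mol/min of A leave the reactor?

733 mol/min

B reacted = 0.878 × 835 = 733.1 mol/min; ν_B = −1, so ξ = 733.1/1 = 733.1 mol/min.
Outlet amounts (n = n₀ + ν ξ):
  B: 835 − 1(733.1) = 101.9
  A: 0 + 1(733.1) = 733.1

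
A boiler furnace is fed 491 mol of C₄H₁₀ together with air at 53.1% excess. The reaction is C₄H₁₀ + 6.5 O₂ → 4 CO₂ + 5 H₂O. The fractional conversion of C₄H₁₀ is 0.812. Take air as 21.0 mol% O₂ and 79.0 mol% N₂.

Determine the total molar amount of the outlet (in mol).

Stoichiometric O₂ = 6.5 × 491 = 3192 mol; O₂ fed = 3192 × 1.531 = 4886 mol.
N₂ fed = 4886 × 79/21 = 18380 mol.
Fuel reacted = 0.812 × 491 → ξ = 398.7 mol.
Outlet (n = n₀ + ν ξ):
  C₄H₁₀: 491 − 1(398.7) = 92.31
  O₂: 4886 − 6.5(398.7) = 2295
  N₂: 18380 (inert)
  CO₂: 0 + 4(398.7) = 1595
  H₂O: 0 + 5(398.7) = 1993
Total out = 92.31 + 2295 + 18380 + 1595 + 1993 = 24360 mol.

24400 mol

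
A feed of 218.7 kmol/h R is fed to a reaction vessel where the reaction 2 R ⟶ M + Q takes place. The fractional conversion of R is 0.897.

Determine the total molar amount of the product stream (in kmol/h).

219 kmol/h

R reacted = 0.897 × 218.7 = 196.2 kmol/h; ν_R = −2, so ξ = 196.2/2 = 98.09 kmol/h.
Outlet amounts (n = n₀ + ν ξ):
  R: 218.7 − 2(98.09) = 22.53
  M: 0 + 1(98.09) = 98.09
  Q: 0 + 1(98.09) = 98.09
Total out = 22.53 + 98.09 + 98.09 = 218.7 kmol/h.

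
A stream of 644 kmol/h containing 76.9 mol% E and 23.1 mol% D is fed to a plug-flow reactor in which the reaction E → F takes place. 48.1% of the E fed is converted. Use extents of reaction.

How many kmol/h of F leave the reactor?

238 kmol/h

E reacted = 0.481 × 495.2 = 238.2 kmol/h; ν_E = −1, so ξ = 238.2/1 = 238.2 kmol/h.
Outlet amounts (n = n₀ + ν ξ):
  E: 495.2 − 1(238.2) = 257
  F: 0 + 1(238.2) = 238.2
  D: 148.8 (inert)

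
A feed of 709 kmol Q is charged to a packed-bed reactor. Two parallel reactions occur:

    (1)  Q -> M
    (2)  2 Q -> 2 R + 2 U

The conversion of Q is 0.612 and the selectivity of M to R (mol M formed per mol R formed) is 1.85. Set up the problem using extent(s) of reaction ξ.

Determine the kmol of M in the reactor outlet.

282 kmol

Conversion of Q: Q consumed = 0.612 × 709 = 433.9 kmol = 1ξ₁ + 2ξ₂.
Selectivity: 1ξ₁ / (2ξ₂) = 1.85 → ξ₁ = 3.7 ξ₂.
Substitute: (1·3.7 + 2) ξ₂ = 433.9 → ξ₂ = 76.12 kmol, ξ₁ = 281.7 kmol.
Outlet amounts (n = n₀ + Σ ν·ξ):
  Q: 709 − 1(281.7) − 2(76.12) = 275.1
  M: 0 + 1(281.7) = 281.7
  R: 0 + 2(76.12) = 152.2
  U: 0 + 2(76.12) = 152.2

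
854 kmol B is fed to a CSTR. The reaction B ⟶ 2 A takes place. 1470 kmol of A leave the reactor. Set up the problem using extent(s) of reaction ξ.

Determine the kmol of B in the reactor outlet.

For A: n = n₀ + 2ξ → 1470 = 0 + 2ξ, giving ξ = 735 kmol.
Outlet amounts (n = n₀ + ν ξ):
  B: 854 − 1(735) = 119
  A: 0 + 2(735) = 1470

119 kmol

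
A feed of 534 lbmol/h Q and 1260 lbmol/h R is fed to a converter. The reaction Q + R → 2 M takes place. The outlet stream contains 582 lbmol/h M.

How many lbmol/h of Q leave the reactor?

For M: n = n₀ + 2ξ → 582 = 0 + 2ξ, giving ξ = 291 lbmol/h.
Outlet amounts (n = n₀ + ν ξ):
  Q: 534 − 1(291) = 243
  R: 1260 − 1(291) = 969
  M: 0 + 2(291) = 582

243 lbmol/h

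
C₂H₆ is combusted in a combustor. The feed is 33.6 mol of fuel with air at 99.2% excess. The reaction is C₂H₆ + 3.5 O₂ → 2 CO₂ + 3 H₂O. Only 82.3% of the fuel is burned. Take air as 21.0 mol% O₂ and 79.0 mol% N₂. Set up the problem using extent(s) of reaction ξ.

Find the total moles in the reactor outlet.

Stoichiometric O₂ = 3.5 × 33.6 = 117.6 mol; O₂ fed = 117.6 × 1.992 = 234.3 mol.
N₂ fed = 234.3 × 79/21 = 881.3 mol.
Fuel reacted = 0.823 × 33.6 → ξ = 27.65 mol.
Outlet (n = n₀ + ν ξ):
  C₂H₆: 33.6 − 1(27.65) = 5.947
  O₂: 234.3 − 3.5(27.65) = 137.5
  N₂: 881.3 (inert)
  CO₂: 0 + 2(27.65) = 55.31
  H₂O: 0 + 3(27.65) = 82.96
Total out = 5.947 + 137.5 + 881.3 + 55.31 + 82.96 = 1163 mol.

1160 mol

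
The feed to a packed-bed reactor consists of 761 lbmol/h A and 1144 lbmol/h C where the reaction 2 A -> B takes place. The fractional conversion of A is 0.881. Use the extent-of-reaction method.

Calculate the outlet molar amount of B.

335 lbmol/h

A reacted = 0.881 × 761 = 670.4 lbmol/h; ν_A = −2, so ξ = 670.4/2 = 335.2 lbmol/h.
Outlet amounts (n = n₀ + ν ξ):
  A: 761 − 2(335.2) = 90.56
  B: 0 + 1(335.2) = 335.2
  C: 1144 (inert)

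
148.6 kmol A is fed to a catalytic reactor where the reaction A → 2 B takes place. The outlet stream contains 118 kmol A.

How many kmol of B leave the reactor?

For A: n = n₀ − 1ξ → 118 = 148.6 − 1ξ, giving ξ = 30.6 kmol.
Outlet amounts (n = n₀ + ν ξ):
  A: 148.6 − 1(30.6) = 118
  B: 0 + 2(30.6) = 61.2

61.2 kmol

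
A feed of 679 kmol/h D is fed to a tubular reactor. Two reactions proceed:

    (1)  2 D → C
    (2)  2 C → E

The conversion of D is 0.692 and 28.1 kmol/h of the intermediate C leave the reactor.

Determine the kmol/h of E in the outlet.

103 kmol/h

Conversion of D: D consumed = 2ξ₁ = 0.692 × 679 → ξ₁ = 234.9 kmol/h.
C balance: n_C = 0 + 1ξ₁ − 2ξ₂ = 28.1 → ξ₂ = (1·234.9 − 28.1)/2 = 103.4 kmol/h.
Outlet amounts (n = n₀ + Σ ν·ξ):
  D: 679 − 2(234.9) = 209.1
  C: 0 + 1(234.9) − 2(103.4) = 28.1
  E: 0 + 1(103.4) = 103.4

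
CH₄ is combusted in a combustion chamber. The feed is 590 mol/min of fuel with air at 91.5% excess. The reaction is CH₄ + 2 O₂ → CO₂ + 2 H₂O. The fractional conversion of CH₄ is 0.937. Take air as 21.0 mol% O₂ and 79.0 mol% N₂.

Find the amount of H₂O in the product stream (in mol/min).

Stoichiometric O₂ = 2 × 590 = 1180 mol/min; O₂ fed = 1180 × 1.915 = 2260 mol/min.
N₂ fed = 2260 × 79/21 = 8501 mol/min.
Fuel reacted = 0.937 × 590 → ξ = 552.8 mol/min.
Outlet (n = n₀ + ν ξ):
  CH₄: 590 − 1(552.8) = 37.17
  O₂: 2260 − 2(552.8) = 1154
  N₂: 8501 (inert)
  CO₂: 0 + 1(552.8) = 552.8
  H₂O: 0 + 2(552.8) = 1106

1110 mol/min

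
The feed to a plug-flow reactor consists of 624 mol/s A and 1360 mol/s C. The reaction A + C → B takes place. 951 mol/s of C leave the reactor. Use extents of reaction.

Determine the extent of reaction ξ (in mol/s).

For C: n = n₀ − 1ξ → 951 = 1360 − 1ξ, giving ξ = 409 mol/s.
Outlet amounts (n = n₀ + ν ξ):
  A: 624 − 1(409) = 215
  C: 1360 − 1(409) = 951
  B: 0 + 1(409) = 409

ξ = 409 mol/s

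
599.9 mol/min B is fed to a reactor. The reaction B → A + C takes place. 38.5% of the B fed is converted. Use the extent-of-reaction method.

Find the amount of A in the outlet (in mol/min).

231 mol/min

B reacted = 0.385 × 599.9 = 231 mol/min; ν_B = −1, so ξ = 231/1 = 231 mol/min.
Outlet amounts (n = n₀ + ν ξ):
  B: 599.9 − 1(231) = 368.9
  A: 0 + 1(231) = 231
  C: 0 + 1(231) = 231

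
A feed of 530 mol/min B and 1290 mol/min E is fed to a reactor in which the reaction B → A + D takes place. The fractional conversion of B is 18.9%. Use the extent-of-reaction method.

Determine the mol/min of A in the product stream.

100 mol/min

B reacted = 0.189 × 530 = 100.2 mol/min; ν_B = −1, so ξ = 100.2/1 = 100.2 mol/min.
Outlet amounts (n = n₀ + ν ξ):
  B: 530 − 1(100.2) = 429.8
  A: 0 + 1(100.2) = 100.2
  D: 0 + 1(100.2) = 100.2
  E: 1290 (inert)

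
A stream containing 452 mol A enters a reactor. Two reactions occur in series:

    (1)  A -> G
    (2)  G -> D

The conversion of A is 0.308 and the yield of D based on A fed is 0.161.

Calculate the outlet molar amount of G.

Conversion of A: A consumed = 1ξ₁ = 0.308 × 452 → ξ₁ = 139.2 mol.
Yield of D: 1ξ₂ / 452 = 0.161 → ξ₂ = 72.77 mol.
Outlet amounts (n = n₀ + Σ ν·ξ):
  A: 452 − 1(139.2) = 312.8
  G: 0 + 1(139.2) − 1(72.77) = 66.44
  D: 0 + 1(72.77) = 72.77

66.4 mol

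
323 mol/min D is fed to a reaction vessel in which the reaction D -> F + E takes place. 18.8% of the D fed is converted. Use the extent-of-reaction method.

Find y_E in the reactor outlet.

0.158

D reacted = 0.188 × 323 = 60.72 mol/min; ν_D = −1, so ξ = 60.72/1 = 60.72 mol/min.
Outlet amounts (n = n₀ + ν ξ):
  D: 323 − 1(60.72) = 262.3
  F: 0 + 1(60.72) = 60.72
  E: 0 + 1(60.72) = 60.72
Total out = 383.7 mol/min; y_E = 60.72 / 383.7 = 0.1582.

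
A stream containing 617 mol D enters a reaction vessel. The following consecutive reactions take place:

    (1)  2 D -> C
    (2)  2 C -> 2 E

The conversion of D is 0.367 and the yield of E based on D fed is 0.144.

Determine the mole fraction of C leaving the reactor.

Conversion of D: D consumed = 2ξ₁ = 0.367 × 617 → ξ₁ = 113.2 mol.
Yield of E: 2ξ₂ / 617 = 0.144 → ξ₂ = 44.42 mol.
Outlet amounts (n = n₀ + Σ ν·ξ):
  D: 617 − 2(113.2) = 390.6
  C: 0 + 1(113.2) − 2(44.42) = 24.37
  E: 0 + 2(44.42) = 88.85
Total out = 503.8 mol; y_C = 24.37 / 503.8 = 0.04838.

0.0484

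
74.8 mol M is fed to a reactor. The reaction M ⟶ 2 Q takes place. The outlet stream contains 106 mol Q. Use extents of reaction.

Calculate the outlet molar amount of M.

21.8 mol

For Q: n = n₀ + 2ξ → 106 = 0 + 2ξ, giving ξ = 53 mol.
Outlet amounts (n = n₀ + ν ξ):
  M: 74.8 − 1(53) = 21.8
  Q: 0 + 2(53) = 106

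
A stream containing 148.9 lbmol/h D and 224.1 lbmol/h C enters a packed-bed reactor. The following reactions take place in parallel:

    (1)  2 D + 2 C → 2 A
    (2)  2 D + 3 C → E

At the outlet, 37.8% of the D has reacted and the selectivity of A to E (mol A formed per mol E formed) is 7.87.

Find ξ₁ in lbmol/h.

Conversion of D: D consumed = 0.378 × 148.9 = 56.28 lbmol/h = 2ξ₁ + 2ξ₂.
Selectivity: 2ξ₁ / (1ξ₂) = 7.87 → ξ₁ = 3.935 ξ₂.
Substitute: (2·3.935 + 2) ξ₂ = 56.28 → ξ₂ = 5.703 lbmol/h, ξ₁ = 22.44 lbmol/h.
Outlet amounts (n = n₀ + Σ ν·ξ):
  D: 148.9 − 2(22.44) − 2(5.703) = 92.62
  C: 224.1 − 2(22.44) − 3(5.703) = 162.1
  A: 0 + 2(22.44) = 44.88
  E: 0 + 1(5.703) = 5.703

ξ₁ = 22.4 lbmol/h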